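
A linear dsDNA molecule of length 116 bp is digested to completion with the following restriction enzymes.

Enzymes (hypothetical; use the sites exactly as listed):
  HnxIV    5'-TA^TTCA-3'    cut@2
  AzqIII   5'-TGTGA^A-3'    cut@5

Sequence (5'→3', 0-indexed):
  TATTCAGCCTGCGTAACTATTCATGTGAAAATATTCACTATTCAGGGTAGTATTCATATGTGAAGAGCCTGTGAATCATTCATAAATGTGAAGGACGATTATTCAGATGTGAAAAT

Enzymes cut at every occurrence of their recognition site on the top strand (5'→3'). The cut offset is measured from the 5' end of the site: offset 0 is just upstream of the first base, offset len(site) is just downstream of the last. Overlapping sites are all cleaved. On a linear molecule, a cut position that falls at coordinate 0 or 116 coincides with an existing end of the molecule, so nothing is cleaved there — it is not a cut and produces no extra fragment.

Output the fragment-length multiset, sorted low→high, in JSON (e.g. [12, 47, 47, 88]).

Per-enzyme occurrences:
  HnxIV TATTCA/2: at [0, 17, 31, 38, 50, 99] ⇒ [2, 19, 33, 40, 52, 101]
  AzqIII TGTGAA/5: at [23, 58, 69, 86, 107] ⇒ [28, 63, 74, 91, 112]

All cut coordinates (distinct, sorted): [2, 19, 28, 33, 40, 52, 63, 74, 91, 101, 112]

Fragments:
  [0,2): 2 bp
  [2,19): 17 bp
  [19,28): 9 bp
  [28,33): 5 bp
  [33,40): 7 bp
  [40,52): 12 bp
  [52,63): 11 bp
  [63,74): 11 bp
  [74,91): 17 bp
  [91,101): 10 bp
  [101,112): 11 bp
  [112,116): 4 bp

[2,4,5,7,9,10,11,11,11,12,17,17]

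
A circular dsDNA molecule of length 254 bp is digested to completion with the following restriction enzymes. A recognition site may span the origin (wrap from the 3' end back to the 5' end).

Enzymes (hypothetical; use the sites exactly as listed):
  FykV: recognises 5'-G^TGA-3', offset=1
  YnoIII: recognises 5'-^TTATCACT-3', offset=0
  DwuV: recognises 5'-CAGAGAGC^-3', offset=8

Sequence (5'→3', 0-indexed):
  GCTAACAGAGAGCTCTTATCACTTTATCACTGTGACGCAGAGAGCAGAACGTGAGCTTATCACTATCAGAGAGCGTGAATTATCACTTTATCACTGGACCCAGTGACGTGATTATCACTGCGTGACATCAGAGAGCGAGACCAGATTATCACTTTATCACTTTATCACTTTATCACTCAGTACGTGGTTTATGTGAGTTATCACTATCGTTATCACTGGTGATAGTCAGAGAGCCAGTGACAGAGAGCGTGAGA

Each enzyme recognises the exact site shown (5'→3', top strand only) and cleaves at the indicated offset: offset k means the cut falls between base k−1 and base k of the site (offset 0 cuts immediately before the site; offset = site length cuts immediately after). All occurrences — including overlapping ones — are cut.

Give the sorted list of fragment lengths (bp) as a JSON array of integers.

[1,1,2,3,3,4,4,5,5,6,8,8,8,8,8,9,9,10,11,11,12,13,14,15,16,18,18,24]

Scan for sites:
  FykV (GTGA, off=1): starts [31, 50, 74, 102, 107, 121, 192, 218, 236, 248] → cuts [32, 51, 75, 103, 108, 122, 193, 219, 237, 249]
  YnoIII (TTATCACT, off=0): starts [15, 23, 56, 79, 87, 111, 145, 153, 161, 169, 197, 209] → cuts [15, 23, 56, 79, 87, 111, 145, 153, 161, 169, 197, 209]
  DwuV (CAGAGAGC, off=8): starts [5, 37, 66, 128, 226, 240] → cuts [13, 45, 74, 136, 234, 248]

Pooled cuts: [13, 15, 23, 32, 45, 51, 56, 74, 75, 79, 87, 103, 108, 111, 122, 136, 145, 153, 161, 169, 193, 197, 209, 219, 234, 237, 248, 249]

Fragment lengths:
  13→15: 2 bp
  15→23: 8 bp
  23→32: 9 bp
  32→45: 13 bp
  45→51: 6 bp
  51→56: 5 bp
  56→74: 18 bp
  74→75: 1 bp
  75→79: 4 bp
  79→87: 8 bp
  87→103: 16 bp
  103→108: 5 bp
  108→111: 3 bp
  111→122: 11 bp
  122→136: 14 bp
  136→145: 9 bp
  145→153: 8 bp
  153→161: 8 bp
  161→169: 8 bp
  169→193: 24 bp
  193→197: 4 bp
  197→209: 12 bp
  209→219: 10 bp
  219→234: 15 bp
  234→237: 3 bp
  237→248: 11 bp
  248→249: 1 bp
  249→13 (wrap): 254-249+13 = 18 bp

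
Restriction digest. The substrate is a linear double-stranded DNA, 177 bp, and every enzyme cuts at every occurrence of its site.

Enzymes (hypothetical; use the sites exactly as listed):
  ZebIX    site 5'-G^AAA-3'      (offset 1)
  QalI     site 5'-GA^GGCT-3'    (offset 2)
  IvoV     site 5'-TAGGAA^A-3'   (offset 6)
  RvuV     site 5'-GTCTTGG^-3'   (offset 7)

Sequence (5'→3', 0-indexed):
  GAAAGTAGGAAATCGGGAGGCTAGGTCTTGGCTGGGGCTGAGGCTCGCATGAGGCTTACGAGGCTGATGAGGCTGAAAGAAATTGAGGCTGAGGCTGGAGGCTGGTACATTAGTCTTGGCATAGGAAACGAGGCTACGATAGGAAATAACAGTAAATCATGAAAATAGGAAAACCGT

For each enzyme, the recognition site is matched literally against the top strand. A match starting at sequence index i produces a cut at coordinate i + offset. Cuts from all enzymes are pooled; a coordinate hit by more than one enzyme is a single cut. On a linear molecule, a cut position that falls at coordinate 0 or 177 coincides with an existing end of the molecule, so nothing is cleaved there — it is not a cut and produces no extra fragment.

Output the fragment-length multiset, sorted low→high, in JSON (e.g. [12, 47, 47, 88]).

[1,2,2,2,2,4,4,5,6,6,6,7,7,7,8,8,9,9,10,11,12,13,16,20]

Scan for sites:
  ZebIX GAAA/1: at [0, 8, 74, 78, 124, 142, 160, 168] ⇒ [1, 9, 75, 79, 125, 143, 161, 169]
  QalI GAGGCT/2: at [16, 39, 50, 59, 68, 84, 90, 97, 129] ⇒ [18, 41, 52, 61, 70, 86, 92, 99, 131]
  IvoV TAGGAAA/6: at [5, 121, 139, 165] ⇒ [11, 127, 145, 171]
  RvuV GTCTTGG/7: at [24, 112] ⇒ [31, 119]

All cut coordinates (distinct, sorted): [1, 9, 11, 18, 31, 41, 52, 61, 70, 75, 79, 86, 92, 99, 119, 125, 127, 131, 143, 145, 161, 169, 171]

Fragment lengths:
  [0,1): 1 bp
  [1,9): 8 bp
  [9,11): 2 bp
  [11,18): 7 bp
  [18,31): 13 bp
  [31,41): 10 bp
  [41,52): 11 bp
  [52,61): 9 bp
  [61,70): 9 bp
  [70,75): 5 bp
  [75,79): 4 bp
  [79,86): 7 bp
  [86,92): 6 bp
  [92,99): 7 bp
  [99,119): 20 bp
  [119,125): 6 bp
  [125,127): 2 bp
  [127,131): 4 bp
  [131,143): 12 bp
  [143,145): 2 bp
  [145,161): 16 bp
  [161,169): 8 bp
  [169,171): 2 bp
  [171,177): 6 bp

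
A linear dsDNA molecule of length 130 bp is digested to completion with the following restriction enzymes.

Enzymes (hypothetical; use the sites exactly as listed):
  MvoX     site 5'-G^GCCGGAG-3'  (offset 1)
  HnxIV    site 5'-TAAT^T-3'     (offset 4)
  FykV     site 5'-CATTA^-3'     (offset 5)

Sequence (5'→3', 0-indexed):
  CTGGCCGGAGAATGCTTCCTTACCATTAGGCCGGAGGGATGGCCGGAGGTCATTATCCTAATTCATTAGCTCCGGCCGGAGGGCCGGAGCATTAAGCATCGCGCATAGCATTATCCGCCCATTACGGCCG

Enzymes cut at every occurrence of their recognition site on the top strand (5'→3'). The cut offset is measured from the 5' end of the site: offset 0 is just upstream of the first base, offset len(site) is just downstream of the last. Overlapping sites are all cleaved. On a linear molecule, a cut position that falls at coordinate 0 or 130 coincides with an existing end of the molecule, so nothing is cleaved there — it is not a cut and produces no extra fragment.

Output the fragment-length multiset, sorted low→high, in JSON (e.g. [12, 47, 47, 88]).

Site scan:
  MvoX GGCCGGAG/1: at [2, 28, 40, 73, 81] ⇒ [3, 29, 41, 74, 82]
  HnxIV TAATT/4: at [58] ⇒ [62]
  FykV CATTA/5: at [23, 50, 63, 89, 108, 119] ⇒ [28, 55, 68, 94, 113, 124]

All cut coordinates (distinct, sorted): [3, 28, 29, 41, 55, 62, 68, 74, 82, 94, 113, 124]

Fragments:
  [0,3): 3 bp
  [3,28): 25 bp
  [28,29): 1 bp
  [29,41): 12 bp
  [41,55): 14 bp
  [55,62): 7 bp
  [62,68): 6 bp
  [68,74): 6 bp
  [74,82): 8 bp
  [82,94): 12 bp
  [94,113): 19 bp
  [113,124): 11 bp
  [124,130): 6 bp

[1,3,6,6,6,7,8,11,12,12,14,19,25]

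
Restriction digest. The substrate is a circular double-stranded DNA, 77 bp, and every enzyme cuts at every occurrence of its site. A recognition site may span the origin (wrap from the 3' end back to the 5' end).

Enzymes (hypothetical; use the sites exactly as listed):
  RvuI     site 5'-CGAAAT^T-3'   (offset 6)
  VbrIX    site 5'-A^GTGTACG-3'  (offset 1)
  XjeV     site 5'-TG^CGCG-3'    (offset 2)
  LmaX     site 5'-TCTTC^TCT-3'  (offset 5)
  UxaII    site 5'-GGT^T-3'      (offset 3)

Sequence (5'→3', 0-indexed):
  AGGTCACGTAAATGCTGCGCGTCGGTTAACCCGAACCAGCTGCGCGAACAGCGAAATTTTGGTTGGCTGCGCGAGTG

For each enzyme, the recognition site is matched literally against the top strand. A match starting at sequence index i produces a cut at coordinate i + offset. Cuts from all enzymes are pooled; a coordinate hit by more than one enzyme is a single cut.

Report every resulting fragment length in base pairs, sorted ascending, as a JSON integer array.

Site scan:
  RvuI (CGAAATT, off=6): starts [51] → cuts [57]
  VbrIX (AGTGTACG, off=1): no sites
  XjeV (TGCGCG, off=2): starts [15, 40, 67] → cuts [17, 42, 69]
  LmaX (TCTTCTCT, off=5): no sites
  UxaII (GGTT, off=3): starts [23, 60] → cuts [26, 63]

All cut coordinates (distinct, sorted): [17, 26, 42, 57, 63, 69]

Fragments:
  17→26: 9 bp
  26→42: 16 bp
  42→57: 15 bp
  57→63: 6 bp
  63→69: 6 bp
  69→17 (wrap): 77-69+17 = 25 bp

[6,6,9,15,16,25]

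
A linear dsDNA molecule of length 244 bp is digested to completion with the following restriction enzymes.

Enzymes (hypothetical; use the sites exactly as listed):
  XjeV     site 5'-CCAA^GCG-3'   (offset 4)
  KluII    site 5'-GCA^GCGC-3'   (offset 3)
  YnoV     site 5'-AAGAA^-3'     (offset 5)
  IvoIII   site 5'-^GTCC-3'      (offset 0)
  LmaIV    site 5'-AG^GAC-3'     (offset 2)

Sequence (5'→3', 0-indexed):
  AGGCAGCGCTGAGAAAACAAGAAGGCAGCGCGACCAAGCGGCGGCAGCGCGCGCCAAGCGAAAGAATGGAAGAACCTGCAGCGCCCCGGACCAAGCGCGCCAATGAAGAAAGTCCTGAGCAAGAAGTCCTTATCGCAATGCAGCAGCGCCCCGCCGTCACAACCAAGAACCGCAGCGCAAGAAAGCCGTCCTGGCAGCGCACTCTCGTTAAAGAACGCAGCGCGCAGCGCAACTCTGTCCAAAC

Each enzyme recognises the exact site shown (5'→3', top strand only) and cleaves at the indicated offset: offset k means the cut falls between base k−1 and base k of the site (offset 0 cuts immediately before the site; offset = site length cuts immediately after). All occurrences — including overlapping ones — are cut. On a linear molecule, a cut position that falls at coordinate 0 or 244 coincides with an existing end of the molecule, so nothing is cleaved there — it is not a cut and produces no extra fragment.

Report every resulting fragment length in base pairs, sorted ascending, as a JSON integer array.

[1,4,4,4,5,5,6,7,8,8,9,9,9,9,10,10,11,14,14,16,18,19,20,24]

Scan for sites:
  XjeV CCAAGCG/4: at [33, 53, 90] ⇒ [37, 57, 94]
  KluII GCAGCGC/3: at [2, 24, 43, 77, 142, 171, 193, 216, 223] ⇒ [5, 27, 46, 80, 145, 174, 196, 219, 226]
  YnoV AAGAA/5: at [18, 61, 69, 105, 120, 164, 178, 210] ⇒ [23, 66, 74, 110, 125, 169, 183, 215]
  IvoIII GTCC/0: at [111, 125, 187, 236] ⇒ [111, 125, 187, 236]
  LmaIV (AGGAC, off=2): no sites

All cut coordinates (distinct, sorted): [5, 23, 27, 37, 46, 57, 66, 74, 80, 94, 110, 111, 125, 145, 169, 174, 183, 187, 196, 215, 219, 226, 236]

Fragment lengths:
  [0,5): 5 bp
  [5,23): 18 bp
  [23,27): 4 bp
  [27,37): 10 bp
  [37,46): 9 bp
  [46,57): 11 bp
  [57,66): 9 bp
  [66,74): 8 bp
  [74,80): 6 bp
  [80,94): 14 bp
  [94,110): 16 bp
  [110,111): 1 bp
  [111,125): 14 bp
  [125,145): 20 bp
  [145,169): 24 bp
  [169,174): 5 bp
  [174,183): 9 bp
  [183,187): 4 bp
  [187,196): 9 bp
  [196,215): 19 bp
  [215,219): 4 bp
  [219,226): 7 bp
  [226,236): 10 bp
  [236,244): 8 bp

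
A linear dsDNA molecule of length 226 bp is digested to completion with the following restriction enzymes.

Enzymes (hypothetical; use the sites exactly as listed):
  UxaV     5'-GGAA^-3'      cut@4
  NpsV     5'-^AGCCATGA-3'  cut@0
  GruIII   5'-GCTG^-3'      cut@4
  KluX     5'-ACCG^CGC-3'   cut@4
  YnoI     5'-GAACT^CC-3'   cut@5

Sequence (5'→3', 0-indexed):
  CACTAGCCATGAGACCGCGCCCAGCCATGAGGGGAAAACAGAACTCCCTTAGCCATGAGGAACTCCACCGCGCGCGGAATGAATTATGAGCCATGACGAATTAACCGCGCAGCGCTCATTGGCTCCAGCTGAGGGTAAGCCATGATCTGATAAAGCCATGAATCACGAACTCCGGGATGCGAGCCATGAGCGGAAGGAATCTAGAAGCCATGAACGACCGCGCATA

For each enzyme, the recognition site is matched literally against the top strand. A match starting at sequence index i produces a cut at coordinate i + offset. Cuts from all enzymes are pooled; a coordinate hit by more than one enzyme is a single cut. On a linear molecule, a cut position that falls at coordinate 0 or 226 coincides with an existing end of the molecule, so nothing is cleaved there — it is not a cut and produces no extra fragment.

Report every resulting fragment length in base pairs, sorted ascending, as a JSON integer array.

Per-enzyme occurrences:
  UxaV (GGAA, off=4): starts [32, 58, 75, 191, 195] → cuts [36, 62, 79, 195, 199]
  NpsV (AGCCATGA, off=0): starts [4, 22, 50, 88, 137, 153, 181, 205] → cuts [4, 22, 50, 88, 137, 153, 181, 205]
  GruIII (GCTG, off=4): starts [127] → cuts [131]
  KluX (ACCGCGC, off=4): starts [13, 66, 103, 216] → cuts [17, 70, 107, 220]
  YnoI (GAACTCC, off=5): starts [40, 59, 166] → cuts [45, 64, 171]

Pooled cuts: [4, 17, 22, 36, 45, 50, 62, 64, 70, 79, 88, 107, 131, 137, 153, 171, 181, 195, 199, 205, 220]

Fragment lengths:
  [0,4): 4 bp
  [4,17): 13 bp
  [17,22): 5 bp
  [22,36): 14 bp
  [36,45): 9 bp
  [45,50): 5 bp
  [50,62): 12 bp
  [62,64): 2 bp
  [64,70): 6 bp
  [70,79): 9 bp
  [79,88): 9 bp
  [88,107): 19 bp
  [107,131): 24 bp
  [131,137): 6 bp
  [137,153): 16 bp
  [153,171): 18 bp
  [171,181): 10 bp
  [181,195): 14 bp
  [195,199): 4 bp
  [199,205): 6 bp
  [205,220): 15 bp
  [220,226): 6 bp

[2,4,4,5,5,6,6,6,6,9,9,9,10,12,13,14,14,15,16,18,19,24]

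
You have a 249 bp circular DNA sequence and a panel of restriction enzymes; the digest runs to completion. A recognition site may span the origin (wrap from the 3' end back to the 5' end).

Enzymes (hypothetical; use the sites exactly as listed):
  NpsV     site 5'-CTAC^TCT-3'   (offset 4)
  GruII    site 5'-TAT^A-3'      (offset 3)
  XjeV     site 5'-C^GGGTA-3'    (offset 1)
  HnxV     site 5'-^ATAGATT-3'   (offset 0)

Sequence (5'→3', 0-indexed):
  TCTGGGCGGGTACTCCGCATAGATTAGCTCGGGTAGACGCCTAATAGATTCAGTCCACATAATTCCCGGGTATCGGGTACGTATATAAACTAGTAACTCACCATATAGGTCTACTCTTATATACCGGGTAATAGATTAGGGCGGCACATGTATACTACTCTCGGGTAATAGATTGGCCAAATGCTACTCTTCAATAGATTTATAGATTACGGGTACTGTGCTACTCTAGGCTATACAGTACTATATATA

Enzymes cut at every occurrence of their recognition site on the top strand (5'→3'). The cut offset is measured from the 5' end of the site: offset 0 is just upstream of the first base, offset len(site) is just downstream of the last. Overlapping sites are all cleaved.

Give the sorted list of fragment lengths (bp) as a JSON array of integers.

[2,2,2,2,2,3,4,5,5,5,6,6,7,7,8,8,8,10,10,10,11,12,13,14,20,20,23,24]

Per-enzyme occurrences:
  NpsV CTACTCT/4: at [110, 154, 183, 220] ⇒ [114, 158, 187, 224]
  GruII TATA/3: at [81, 83, 103, 117, 119, 150, 200, 231, 241, 243, 245] ⇒ [84, 86, 106, 120, 122, 153, 203, 234, 244, 246, 248]
  XjeV CGGGTA/1: at [6, 29, 66, 73, 124, 161, 209] ⇒ [7, 30, 67, 74, 125, 162, 210]
  HnxV ATAGATT/0: at [18, 43, 130, 167, 193, 201] ⇒ [18, 43, 130, 167, 193, 201]

All cut coordinates (distinct, sorted): [7, 18, 30, 43, 67, 74, 84, 86, 106, 114, 120, 122, 125, 130, 153, 158, 162, 167, 187, 193, 201, 203, 210, 224, 234, 244, 246, 248]

Fragments:
  7→18: 11 bp
  18→30: 12 bp
  30→43: 13 bp
  43→67: 24 bp
  67→74: 7 bp
  74→84: 10 bp
  84→86: 2 bp
  86→106: 20 bp
  106→114: 8 bp
  114→120: 6 bp
  120→122: 2 bp
  122→125: 3 bp
  125→130: 5 bp
  130→153: 23 bp
  153→158: 5 bp
  158→162: 4 bp
  162→167: 5 bp
  167→187: 20 bp
  187→193: 6 bp
  193→201: 8 bp
  201→203: 2 bp
  203→210: 7 bp
  210→224: 14 bp
  224→234: 10 bp
  234→244: 10 bp
  244→246: 2 bp
  246→248: 2 bp
  248→7 (wrap): 249-248+7 = 8 bp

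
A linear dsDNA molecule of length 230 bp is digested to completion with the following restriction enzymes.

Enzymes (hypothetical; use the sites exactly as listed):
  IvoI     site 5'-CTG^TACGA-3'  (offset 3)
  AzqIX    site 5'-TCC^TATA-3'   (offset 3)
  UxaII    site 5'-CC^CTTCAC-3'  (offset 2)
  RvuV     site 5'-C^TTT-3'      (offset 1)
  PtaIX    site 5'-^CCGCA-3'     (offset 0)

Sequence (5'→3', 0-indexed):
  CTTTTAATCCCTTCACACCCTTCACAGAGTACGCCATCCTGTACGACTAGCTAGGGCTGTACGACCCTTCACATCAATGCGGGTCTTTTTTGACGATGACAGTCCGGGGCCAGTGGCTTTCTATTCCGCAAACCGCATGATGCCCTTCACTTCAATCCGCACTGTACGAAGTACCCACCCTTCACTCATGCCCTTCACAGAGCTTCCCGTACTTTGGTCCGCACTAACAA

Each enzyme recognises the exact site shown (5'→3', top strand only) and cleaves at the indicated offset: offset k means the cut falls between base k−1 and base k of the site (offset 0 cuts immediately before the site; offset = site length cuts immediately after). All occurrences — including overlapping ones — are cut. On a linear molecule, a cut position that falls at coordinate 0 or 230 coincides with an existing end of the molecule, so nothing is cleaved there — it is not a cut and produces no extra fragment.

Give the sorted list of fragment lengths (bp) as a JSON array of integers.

Site scan:
  IvoI CTGTACGA/3: at [38, 56, 161] ⇒ [41, 59, 164]
  AzqIX (TCCTATA, off=3): no sites
  UxaII CCCTTCAC/2: at [8, 17, 64, 142, 177, 190] ⇒ [10, 19, 66, 144, 179, 192]
  RvuV CTTT/1: at [0, 84, 116, 211] ⇒ [1, 85, 117, 212]
  PtaIX CCGCA/0: at [125, 132, 156, 218] ⇒ [125, 132, 156, 218]

Pooled cuts: [1, 10, 19, 41, 59, 66, 85, 117, 125, 132, 144, 156, 164, 179, 192, 212, 218]

Fragments:
  [0,1): 1 bp
  [1,10): 9 bp
  [10,19): 9 bp
  [19,41): 22 bp
  [41,59): 18 bp
  [59,66): 7 bp
  [66,85): 19 bp
  [85,117): 32 bp
  [117,125): 8 bp
  [125,132): 7 bp
  [132,144): 12 bp
  [144,156): 12 bp
  [156,164): 8 bp
  [164,179): 15 bp
  [179,192): 13 bp
  [192,212): 20 bp
  [212,218): 6 bp
  [218,230): 12 bp

[1,6,7,7,8,8,9,9,12,12,12,13,15,18,19,20,22,32]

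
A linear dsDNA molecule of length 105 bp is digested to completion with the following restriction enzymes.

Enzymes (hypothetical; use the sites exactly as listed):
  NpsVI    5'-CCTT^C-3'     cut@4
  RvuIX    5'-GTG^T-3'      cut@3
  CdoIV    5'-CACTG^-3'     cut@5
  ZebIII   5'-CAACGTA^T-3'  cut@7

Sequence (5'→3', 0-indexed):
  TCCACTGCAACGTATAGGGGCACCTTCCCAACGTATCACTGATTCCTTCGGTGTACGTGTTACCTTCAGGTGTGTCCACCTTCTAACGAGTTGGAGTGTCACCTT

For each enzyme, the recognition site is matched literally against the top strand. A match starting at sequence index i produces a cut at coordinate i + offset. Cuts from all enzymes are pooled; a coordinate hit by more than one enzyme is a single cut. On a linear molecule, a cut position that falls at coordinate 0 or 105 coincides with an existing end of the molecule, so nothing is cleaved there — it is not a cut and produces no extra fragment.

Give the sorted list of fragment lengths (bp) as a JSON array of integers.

[2,5,6,6,6,7,7,7,7,7,8,9,12,16]

Scan for sites:
  NpsVI CCTTC/4: at [22, 44, 62, 78] ⇒ [26, 48, 66, 82]
  RvuIX GTGT/3: at [50, 56, 69, 71, 95] ⇒ [53, 59, 72, 74, 98]
  CdoIV CACTG/5: at [2, 36] ⇒ [7, 41]
  ZebIII CAACGTAT/7: at [7, 28] ⇒ [14, 35]

All cut coordinates (distinct, sorted): [7, 14, 26, 35, 41, 48, 53, 59, 66, 72, 74, 82, 98]

Fragment lengths:
  [0,7): 7 bp
  [7,14): 7 bp
  [14,26): 12 bp
  [26,35): 9 bp
  [35,41): 6 bp
  [41,48): 7 bp
  [48,53): 5 bp
  [53,59): 6 bp
  [59,66): 7 bp
  [66,72): 6 bp
  [72,74): 2 bp
  [74,82): 8 bp
  [82,98): 16 bp
  [98,105): 7 bp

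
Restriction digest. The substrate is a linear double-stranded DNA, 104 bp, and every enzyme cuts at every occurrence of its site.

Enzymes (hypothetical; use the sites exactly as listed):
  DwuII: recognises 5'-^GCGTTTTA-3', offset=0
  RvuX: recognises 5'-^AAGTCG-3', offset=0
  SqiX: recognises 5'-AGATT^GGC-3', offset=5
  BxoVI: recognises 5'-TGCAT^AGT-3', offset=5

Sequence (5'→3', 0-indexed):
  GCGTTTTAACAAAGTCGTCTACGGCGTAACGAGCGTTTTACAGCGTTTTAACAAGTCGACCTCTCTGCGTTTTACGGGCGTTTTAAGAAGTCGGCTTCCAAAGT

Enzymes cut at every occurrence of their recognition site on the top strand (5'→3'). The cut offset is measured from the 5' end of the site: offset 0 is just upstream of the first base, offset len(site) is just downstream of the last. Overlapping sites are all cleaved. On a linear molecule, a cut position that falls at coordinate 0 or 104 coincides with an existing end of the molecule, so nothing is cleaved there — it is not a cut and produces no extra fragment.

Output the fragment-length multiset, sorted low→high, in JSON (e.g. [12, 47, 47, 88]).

Scan for sites:
  DwuII GCGTTTTA/0: at [0, 32, 42, 66, 77] ⇒ [32, 42, 66, 77] (position 0 is a terminus of the linear molecule — no cut)
  RvuX AAGTCG/0: at [11, 52, 87] ⇒ [11, 52, 87]
  SqiX (AGATTGGC, off=5): no sites
  BxoVI (TGCATAGT, off=5): no sites

Pooled cuts: [11, 32, 42, 52, 66, 77, 87]

Fragment lengths:
  [0,11): 11 bp
  [11,32): 21 bp
  [32,42): 10 bp
  [42,52): 10 bp
  [52,66): 14 bp
  [66,77): 11 bp
  [77,87): 10 bp
  [87,104): 17 bp

[10,10,10,11,11,14,17,21]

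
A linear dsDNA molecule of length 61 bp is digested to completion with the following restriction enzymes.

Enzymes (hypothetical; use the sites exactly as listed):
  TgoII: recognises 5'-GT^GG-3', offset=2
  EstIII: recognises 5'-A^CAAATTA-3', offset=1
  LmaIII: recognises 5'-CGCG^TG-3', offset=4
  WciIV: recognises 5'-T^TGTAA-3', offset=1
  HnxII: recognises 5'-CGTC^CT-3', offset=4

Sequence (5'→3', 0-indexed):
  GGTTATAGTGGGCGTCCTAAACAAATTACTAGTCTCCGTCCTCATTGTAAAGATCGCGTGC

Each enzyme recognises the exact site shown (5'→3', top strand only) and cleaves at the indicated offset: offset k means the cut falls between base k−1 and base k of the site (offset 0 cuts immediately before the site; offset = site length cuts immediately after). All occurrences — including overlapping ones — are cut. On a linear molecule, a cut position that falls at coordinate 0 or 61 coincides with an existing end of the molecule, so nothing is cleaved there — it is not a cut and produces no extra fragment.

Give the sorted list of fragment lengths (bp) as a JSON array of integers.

Site scan:
  TgoII GTGG/2: at [7] ⇒ [9]
  EstIII ACAAATTA/1: at [20] ⇒ [21]
  LmaIII CGCGTG/4: at [54] ⇒ [58]
  WciIV TTGTAA/1: at [44] ⇒ [45]
  HnxII CGTCCT/4: at [12, 36] ⇒ [16, 40]

All cut coordinates (distinct, sorted): [9, 16, 21, 40, 45, 58]

Fragments:
  [0,9): 9 bp
  [9,16): 7 bp
  [16,21): 5 bp
  [21,40): 19 bp
  [40,45): 5 bp
  [45,58): 13 bp
  [58,61): 3 bp

[3,5,5,7,9,13,19]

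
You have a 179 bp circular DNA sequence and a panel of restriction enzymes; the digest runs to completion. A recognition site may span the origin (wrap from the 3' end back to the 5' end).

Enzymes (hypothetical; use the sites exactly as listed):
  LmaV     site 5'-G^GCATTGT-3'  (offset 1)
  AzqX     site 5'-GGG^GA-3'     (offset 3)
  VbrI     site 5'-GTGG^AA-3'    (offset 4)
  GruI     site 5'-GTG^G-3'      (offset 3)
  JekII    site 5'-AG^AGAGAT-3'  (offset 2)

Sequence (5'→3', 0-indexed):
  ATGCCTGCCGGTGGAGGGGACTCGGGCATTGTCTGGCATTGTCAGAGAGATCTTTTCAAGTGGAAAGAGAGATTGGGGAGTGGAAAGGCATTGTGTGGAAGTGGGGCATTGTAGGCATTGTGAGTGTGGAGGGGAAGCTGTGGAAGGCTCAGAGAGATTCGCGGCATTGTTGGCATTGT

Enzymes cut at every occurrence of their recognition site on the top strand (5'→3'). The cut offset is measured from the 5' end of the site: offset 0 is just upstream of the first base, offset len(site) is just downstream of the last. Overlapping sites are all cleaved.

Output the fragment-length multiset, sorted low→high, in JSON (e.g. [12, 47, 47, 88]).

[1,1,1,1,2,4,4,5,5,5,5,7,9,9,9,9,10,10,10,10,11,14,17,20]

Per-enzyme occurrences:
  LmaV (GGCATTGT, off=1): starts [24, 34, 86, 104, 113, 162, 171] → cuts [25, 35, 87, 105, 114, 163, 172]
  AzqX (GGGGA, off=3): starts [15, 74, 130] → cuts [18, 77, 133]
  VbrI (GTGGAA, off=4): starts [59, 79, 94, 139] → cuts [63, 83, 98, 143]
  GruI (GTGG, off=3): starts [10, 59, 79, 94, 100, 125, 139] → cuts [13, 62, 82, 97, 103, 128, 142]
  JekII (AGAGAGAT, off=2): starts [43, 65, 150] → cuts [45, 67, 152]

Pooled cuts: [13, 18, 25, 35, 45, 62, 63, 67, 77, 82, 83, 87, 97, 98, 103, 105, 114, 128, 133, 142, 143, 152, 163, 172]

Fragment lengths:
  13→18: 5 bp
  18→25: 7 bp
  25→35: 10 bp
  35→45: 10 bp
  45→62: 17 bp
  62→63: 1 bp
  63→67: 4 bp
  67→77: 10 bp
  77→82: 5 bp
  82→83: 1 bp
  83→87: 4 bp
  87→97: 10 bp
  97→98: 1 bp
  98→103: 5 bp
  103→105: 2 bp
  105→114: 9 bp
  114→128: 14 bp
  128→133: 5 bp
  133→142: 9 bp
  142→143: 1 bp
  143→152: 9 bp
  152→163: 11 bp
  163→172: 9 bp
  172→13 (wrap): 179-172+13 = 20 bp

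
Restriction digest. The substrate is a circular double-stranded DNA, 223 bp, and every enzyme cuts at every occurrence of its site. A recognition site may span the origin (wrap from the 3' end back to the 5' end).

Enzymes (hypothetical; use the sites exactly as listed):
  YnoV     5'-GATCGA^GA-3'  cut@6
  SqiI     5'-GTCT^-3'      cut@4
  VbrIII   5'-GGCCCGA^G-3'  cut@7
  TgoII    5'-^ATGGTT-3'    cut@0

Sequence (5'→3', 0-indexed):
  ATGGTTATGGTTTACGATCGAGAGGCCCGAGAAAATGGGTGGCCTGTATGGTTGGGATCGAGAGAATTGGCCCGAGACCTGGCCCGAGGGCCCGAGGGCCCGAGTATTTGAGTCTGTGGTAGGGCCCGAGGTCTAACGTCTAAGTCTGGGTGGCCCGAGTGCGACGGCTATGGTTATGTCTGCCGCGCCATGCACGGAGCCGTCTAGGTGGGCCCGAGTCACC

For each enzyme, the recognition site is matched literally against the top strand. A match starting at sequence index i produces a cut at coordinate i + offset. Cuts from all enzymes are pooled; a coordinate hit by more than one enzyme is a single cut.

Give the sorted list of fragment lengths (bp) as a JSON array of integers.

Scan for sites:
  YnoV GATCGAGA/6: at [15, 55] ⇒ [21, 61]
  SqiI GTCT/4: at [111, 130, 137, 143, 177, 201] ⇒ [115, 134, 141, 147, 181, 205]
  VbrIII GGCCCGAG/7: at [23, 68, 80, 88, 96, 122, 151, 210] ⇒ [30, 75, 87, 95, 103, 129, 158, 217]
  TgoII ATGGTT/0: at [0, 6, 47, 169] ⇒ [0, 6, 47, 169]

All cut coordinates (distinct, sorted): [0, 6, 21, 30, 47, 61, 75, 87, 95, 103, 115, 129, 134, 141, 147, 158, 169, 181, 205, 217]

Fragments:
  0→6: 6 bp
  6→21: 15 bp
  21→30: 9 bp
  30→47: 17 bp
  47→61: 14 bp
  61→75: 14 bp
  75→87: 12 bp
  87→95: 8 bp
  95→103: 8 bp
  103→115: 12 bp
  115→129: 14 bp
  129→134: 5 bp
  134→141: 7 bp
  141→147: 6 bp
  147→158: 11 bp
  158→169: 11 bp
  169→181: 12 bp
  181→205: 24 bp
  205→217: 12 bp
  217→0 (wrap): 223-217+0 = 6 bp

[5,6,6,6,7,8,8,9,11,11,12,12,12,12,14,14,14,15,17,24]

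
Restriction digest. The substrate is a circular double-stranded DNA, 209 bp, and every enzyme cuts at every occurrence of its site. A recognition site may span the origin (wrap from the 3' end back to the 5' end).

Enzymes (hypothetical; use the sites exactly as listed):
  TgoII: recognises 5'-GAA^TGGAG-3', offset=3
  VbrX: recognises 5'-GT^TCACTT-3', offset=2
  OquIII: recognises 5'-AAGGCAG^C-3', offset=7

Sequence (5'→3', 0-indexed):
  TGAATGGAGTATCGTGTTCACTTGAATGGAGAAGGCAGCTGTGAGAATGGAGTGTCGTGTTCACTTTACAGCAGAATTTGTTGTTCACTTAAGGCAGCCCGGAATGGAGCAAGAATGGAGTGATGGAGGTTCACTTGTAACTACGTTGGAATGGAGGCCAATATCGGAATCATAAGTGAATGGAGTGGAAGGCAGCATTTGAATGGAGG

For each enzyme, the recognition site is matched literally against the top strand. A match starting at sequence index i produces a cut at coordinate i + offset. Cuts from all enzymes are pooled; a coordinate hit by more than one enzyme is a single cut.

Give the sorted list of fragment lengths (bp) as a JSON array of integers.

Per-enzyme occurrences:
  TgoII (GAATGGAG, off=3): starts [1, 23, 44, 101, 112, 148, 177, 200] → cuts [4, 26, 47, 104, 115, 151, 180, 203]
  VbrX (GTTCACTT, off=2): starts [15, 58, 82, 128] → cuts [17, 60, 84, 130]
  OquIII (AAGGCAGC, off=7): starts [31, 90, 188] → cuts [38, 97, 195]

All cut coordinates (distinct, sorted): [4, 17, 26, 38, 47, 60, 84, 97, 104, 115, 130, 151, 180, 195, 203]

Fragment lengths:
  4→17: 13 bp
  17→26: 9 bp
  26→38: 12 bp
  38→47: 9 bp
  47→60: 13 bp
  60→84: 24 bp
  84→97: 13 bp
  97→104: 7 bp
  104→115: 11 bp
  115→130: 15 bp
  130→151: 21 bp
  151→180: 29 bp
  180→195: 15 bp
  195→203: 8 bp
  203→4 (wrap): 209-203+4 = 10 bp

[7,8,9,9,10,11,12,13,13,13,15,15,21,24,29]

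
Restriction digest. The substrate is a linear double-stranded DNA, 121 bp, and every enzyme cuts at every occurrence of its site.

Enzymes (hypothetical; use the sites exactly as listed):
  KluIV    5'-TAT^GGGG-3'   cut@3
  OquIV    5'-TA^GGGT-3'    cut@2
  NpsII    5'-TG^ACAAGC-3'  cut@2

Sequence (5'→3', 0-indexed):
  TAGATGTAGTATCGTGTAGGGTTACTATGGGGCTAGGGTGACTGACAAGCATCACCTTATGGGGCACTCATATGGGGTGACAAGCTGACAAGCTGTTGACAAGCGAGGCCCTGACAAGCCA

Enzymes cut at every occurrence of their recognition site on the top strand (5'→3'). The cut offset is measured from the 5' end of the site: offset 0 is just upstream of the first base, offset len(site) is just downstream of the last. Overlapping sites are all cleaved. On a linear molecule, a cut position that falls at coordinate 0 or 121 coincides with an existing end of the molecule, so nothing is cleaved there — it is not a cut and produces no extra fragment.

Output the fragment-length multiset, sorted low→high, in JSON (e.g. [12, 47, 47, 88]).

[6,7,8,8,9,10,11,13,15,16,18]

Site scan:
  KluIV TATGGGG/3: at [25, 57, 70] ⇒ [28, 60, 73]
  OquIV TAGGGT/2: at [16, 33] ⇒ [18, 35]
  NpsII TGACAAGC/2: at [42, 77, 85, 96, 111] ⇒ [44, 79, 87, 98, 113]

Pooled cuts: [18, 28, 35, 44, 60, 73, 79, 87, 98, 113]

Fragments:
  [0,18): 18 bp
  [18,28): 10 bp
  [28,35): 7 bp
  [35,44): 9 bp
  [44,60): 16 bp
  [60,73): 13 bp
  [73,79): 6 bp
  [79,87): 8 bp
  [87,98): 11 bp
  [98,113): 15 bp
  [113,121): 8 bp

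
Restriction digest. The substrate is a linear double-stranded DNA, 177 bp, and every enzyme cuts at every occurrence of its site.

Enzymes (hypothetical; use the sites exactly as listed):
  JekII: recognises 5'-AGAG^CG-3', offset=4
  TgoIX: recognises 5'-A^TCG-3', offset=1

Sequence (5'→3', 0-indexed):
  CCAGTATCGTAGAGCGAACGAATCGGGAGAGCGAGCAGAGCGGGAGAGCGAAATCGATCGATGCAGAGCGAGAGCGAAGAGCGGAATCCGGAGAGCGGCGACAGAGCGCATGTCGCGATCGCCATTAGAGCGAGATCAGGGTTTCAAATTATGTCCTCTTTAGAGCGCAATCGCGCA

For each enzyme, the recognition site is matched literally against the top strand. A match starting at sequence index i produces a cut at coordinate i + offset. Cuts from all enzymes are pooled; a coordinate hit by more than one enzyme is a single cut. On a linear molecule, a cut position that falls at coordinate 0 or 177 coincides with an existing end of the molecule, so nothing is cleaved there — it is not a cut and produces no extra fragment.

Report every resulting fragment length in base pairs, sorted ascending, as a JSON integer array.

[4,5,5,6,6,7,7,8,8,8,9,9,11,11,12,12,14,35]

Per-enzyme occurrences:
  JekII (AGAGCG, off=4): starts [10, 27, 36, 44, 64, 70, 77, 91, 102, 126, 161] → cuts [14, 31, 40, 48, 68, 74, 81, 95, 106, 130, 165]
  TgoIX (ATCG, off=1): starts [5, 21, 52, 56, 117, 169] → cuts [6, 22, 53, 57, 118, 170]

Pooled cuts: [6, 14, 22, 31, 40, 48, 53, 57, 68, 74, 81, 95, 106, 118, 130, 165, 170]

Fragment lengths:
  [0,6): 6 bp
  [6,14): 8 bp
  [14,22): 8 bp
  [22,31): 9 bp
  [31,40): 9 bp
  [40,48): 8 bp
  [48,53): 5 bp
  [53,57): 4 bp
  [57,68): 11 bp
  [68,74): 6 bp
  [74,81): 7 bp
  [81,95): 14 bp
  [95,106): 11 bp
  [106,118): 12 bp
  [118,130): 12 bp
  [130,165): 35 bp
  [165,170): 5 bp
  [170,177): 7 bp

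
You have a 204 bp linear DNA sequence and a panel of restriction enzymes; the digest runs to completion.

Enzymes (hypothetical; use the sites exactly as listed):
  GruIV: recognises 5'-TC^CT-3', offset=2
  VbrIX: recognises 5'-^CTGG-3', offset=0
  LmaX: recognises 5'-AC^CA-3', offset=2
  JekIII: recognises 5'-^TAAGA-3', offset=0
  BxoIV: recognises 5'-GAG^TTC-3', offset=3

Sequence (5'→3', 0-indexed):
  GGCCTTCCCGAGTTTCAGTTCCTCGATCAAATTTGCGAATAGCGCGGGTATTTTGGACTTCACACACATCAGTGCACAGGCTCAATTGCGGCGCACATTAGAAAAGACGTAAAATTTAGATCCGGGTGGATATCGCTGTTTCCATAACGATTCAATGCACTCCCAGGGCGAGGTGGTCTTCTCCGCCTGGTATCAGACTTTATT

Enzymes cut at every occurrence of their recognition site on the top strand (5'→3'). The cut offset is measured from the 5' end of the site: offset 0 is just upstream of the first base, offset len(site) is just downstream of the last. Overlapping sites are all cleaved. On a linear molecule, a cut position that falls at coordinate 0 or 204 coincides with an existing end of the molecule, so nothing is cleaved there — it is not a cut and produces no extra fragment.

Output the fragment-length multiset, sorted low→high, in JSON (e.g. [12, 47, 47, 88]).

Site scan:
  GruIV TCCT/2: at [19] ⇒ [21]
  VbrIX CTGG/0: at [186] ⇒ [186]
  LmaX (ACCA, off=2): no sites
  JekIII (TAAGA, off=0): no sites
  BxoIV (GAGTTC, off=3): no sites

All cut coordinates (distinct, sorted): [21, 186]

Fragments:
  [0,21): 21 bp
  [21,186): 165 bp
  [186,204): 18 bp

[18,21,165]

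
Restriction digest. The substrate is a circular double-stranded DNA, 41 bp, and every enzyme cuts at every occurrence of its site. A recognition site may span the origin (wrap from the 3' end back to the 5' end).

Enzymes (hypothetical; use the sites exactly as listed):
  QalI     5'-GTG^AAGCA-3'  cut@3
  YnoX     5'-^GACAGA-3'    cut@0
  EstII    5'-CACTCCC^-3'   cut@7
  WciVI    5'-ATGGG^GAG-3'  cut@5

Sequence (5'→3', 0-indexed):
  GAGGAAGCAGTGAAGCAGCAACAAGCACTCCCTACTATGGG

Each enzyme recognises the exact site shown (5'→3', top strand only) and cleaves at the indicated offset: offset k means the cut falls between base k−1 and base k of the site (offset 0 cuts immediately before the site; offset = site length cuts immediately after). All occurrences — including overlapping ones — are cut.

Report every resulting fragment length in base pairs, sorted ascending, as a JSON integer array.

[9,12,20]

Scan for sites:
  QalI GTGAAGCA/3: at [9] ⇒ [12]
  YnoX (GACAGA, off=0): no sites
  EstII CACTCCC/7: at [25] ⇒ [32]
  WciVI ATGGGGAG/5: at [36] ⇒ [0]

All cut coordinates (distinct, sorted): [0, 12, 32]

Fragments:
  0→12: 12 bp
  12→32: 20 bp
  32→0 (wrap): 41-32+0 = 9 bp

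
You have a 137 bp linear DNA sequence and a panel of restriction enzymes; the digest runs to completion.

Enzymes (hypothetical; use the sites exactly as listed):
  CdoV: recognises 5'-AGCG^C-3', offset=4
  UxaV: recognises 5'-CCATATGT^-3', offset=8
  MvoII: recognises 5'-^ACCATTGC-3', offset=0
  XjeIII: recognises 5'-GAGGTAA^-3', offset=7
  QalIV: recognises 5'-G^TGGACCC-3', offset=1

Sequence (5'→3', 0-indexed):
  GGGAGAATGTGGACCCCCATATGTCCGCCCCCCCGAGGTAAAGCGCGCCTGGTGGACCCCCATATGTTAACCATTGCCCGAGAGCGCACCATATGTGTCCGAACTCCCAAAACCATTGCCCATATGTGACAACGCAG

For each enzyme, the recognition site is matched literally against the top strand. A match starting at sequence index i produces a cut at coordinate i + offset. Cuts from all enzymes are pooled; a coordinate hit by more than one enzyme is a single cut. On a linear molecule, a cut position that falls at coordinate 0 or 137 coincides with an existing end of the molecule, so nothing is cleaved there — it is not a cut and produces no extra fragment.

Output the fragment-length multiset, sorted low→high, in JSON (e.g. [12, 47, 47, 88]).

[2,4,7,9,10,10,15,15,15,16,17,17]

Per-enzyme occurrences:
  CdoV AGCGC/4: at [41, 82] ⇒ [45, 86]
  UxaV CCATATGT/8: at [16, 59, 88, 119] ⇒ [24, 67, 96, 127]
  MvoII ACCATTGC/0: at [69, 111] ⇒ [69, 111]
  XjeIII GAGGTAA/7: at [34] ⇒ [41]
  QalIV GTGGACCC/1: at [8, 51] ⇒ [9, 52]

All cut coordinates (distinct, sorted): [9, 24, 41, 45, 52, 67, 69, 86, 96, 111, 127]

Fragment lengths:
  [0,9): 9 bp
  [9,24): 15 bp
  [24,41): 17 bp
  [41,45): 4 bp
  [45,52): 7 bp
  [52,67): 15 bp
  [67,69): 2 bp
  [69,86): 17 bp
  [86,96): 10 bp
  [96,111): 15 bp
  [111,127): 16 bp
  [127,137): 10 bp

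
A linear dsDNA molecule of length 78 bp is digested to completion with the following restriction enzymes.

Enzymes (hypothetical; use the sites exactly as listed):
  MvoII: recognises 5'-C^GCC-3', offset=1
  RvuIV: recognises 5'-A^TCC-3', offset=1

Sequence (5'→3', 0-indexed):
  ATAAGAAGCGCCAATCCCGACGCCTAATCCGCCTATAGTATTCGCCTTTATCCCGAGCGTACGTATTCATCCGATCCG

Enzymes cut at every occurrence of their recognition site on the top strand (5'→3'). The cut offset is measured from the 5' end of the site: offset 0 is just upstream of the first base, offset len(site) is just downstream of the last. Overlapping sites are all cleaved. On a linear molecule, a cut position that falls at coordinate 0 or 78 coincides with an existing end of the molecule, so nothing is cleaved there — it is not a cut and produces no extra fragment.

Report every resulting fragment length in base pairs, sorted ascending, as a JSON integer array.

[3,4,5,5,6,7,7,9,13,19]

Site scan:
  MvoII CGCC/1: at [8, 20, 29, 42] ⇒ [9, 21, 30, 43]
  RvuIV ATCC/1: at [13, 26, 49, 68, 73] ⇒ [14, 27, 50, 69, 74]

All cut coordinates (distinct, sorted): [9, 14, 21, 27, 30, 43, 50, 69, 74]

Fragments:
  [0,9): 9 bp
  [9,14): 5 bp
  [14,21): 7 bp
  [21,27): 6 bp
  [27,30): 3 bp
  [30,43): 13 bp
  [43,50): 7 bp
  [50,69): 19 bp
  [69,74): 5 bp
  [74,78): 4 bp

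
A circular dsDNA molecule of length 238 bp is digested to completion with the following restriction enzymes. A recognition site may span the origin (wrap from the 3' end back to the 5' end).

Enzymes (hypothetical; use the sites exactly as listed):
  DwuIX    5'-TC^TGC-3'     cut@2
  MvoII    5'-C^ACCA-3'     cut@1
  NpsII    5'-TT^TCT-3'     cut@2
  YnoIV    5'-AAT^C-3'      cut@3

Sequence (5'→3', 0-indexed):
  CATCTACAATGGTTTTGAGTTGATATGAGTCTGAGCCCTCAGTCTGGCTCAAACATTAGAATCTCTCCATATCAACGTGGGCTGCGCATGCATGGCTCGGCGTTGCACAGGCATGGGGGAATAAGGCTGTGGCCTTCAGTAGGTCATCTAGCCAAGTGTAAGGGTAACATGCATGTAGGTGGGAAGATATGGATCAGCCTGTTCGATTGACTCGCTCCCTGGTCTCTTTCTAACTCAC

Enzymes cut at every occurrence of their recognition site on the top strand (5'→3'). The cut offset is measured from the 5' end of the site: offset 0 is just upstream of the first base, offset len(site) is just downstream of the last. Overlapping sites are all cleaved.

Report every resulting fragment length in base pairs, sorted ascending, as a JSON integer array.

[8,64,166]

Site scan:
  DwuIX (TCTGC, off=2): no sites
  MvoII CACCA/1: at [235] ⇒ [236]
  NpsII TTTCT/2: at [226] ⇒ [228]
  YnoIV AATC/3: at [59] ⇒ [62]

All cut coordinates (distinct, sorted): [62, 228, 236]

Fragment lengths:
  62→228: 166 bp
  228→236: 8 bp
  236→62 (wrap): 238-236+62 = 64 bp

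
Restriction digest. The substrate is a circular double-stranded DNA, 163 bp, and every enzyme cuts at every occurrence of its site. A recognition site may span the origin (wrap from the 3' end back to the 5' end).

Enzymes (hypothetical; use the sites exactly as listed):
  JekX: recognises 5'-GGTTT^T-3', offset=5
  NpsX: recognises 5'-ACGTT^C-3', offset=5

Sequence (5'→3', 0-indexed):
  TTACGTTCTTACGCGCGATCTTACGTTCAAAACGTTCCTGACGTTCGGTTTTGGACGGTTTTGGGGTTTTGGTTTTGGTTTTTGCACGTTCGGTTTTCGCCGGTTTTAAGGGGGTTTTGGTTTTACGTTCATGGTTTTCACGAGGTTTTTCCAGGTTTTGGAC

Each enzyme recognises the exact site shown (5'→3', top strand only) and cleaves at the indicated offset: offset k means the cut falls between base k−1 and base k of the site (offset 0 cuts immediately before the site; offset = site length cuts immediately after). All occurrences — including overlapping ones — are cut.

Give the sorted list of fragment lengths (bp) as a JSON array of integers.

Site scan:
  JekX (GGTTTT, off=5): starts [46, 56, 64, 70, 76, 91, 101, 112, 118, 132, 143, 153] → cuts [51, 61, 69, 75, 81, 96, 106, 117, 123, 137, 148, 158]
  NpsX (ACGTTC, off=5): starts [2, 22, 31, 40, 85, 124] → cuts [7, 27, 36, 45, 90, 129]

All cut coordinates (distinct, sorted): [7, 27, 36, 45, 51, 61, 69, 75, 81, 90, 96, 106, 117, 123, 129, 137, 148, 158]

Fragments:
  7→27: 20 bp
  27→36: 9 bp
  36→45: 9 bp
  45→51: 6 bp
  51→61: 10 bp
  61→69: 8 bp
  69→75: 6 bp
  75→81: 6 bp
  81→90: 9 bp
  90→96: 6 bp
  96→106: 10 bp
  106→117: 11 bp
  117→123: 6 bp
  123→129: 6 bp
  129→137: 8 bp
  137→148: 11 bp
  148→158: 10 bp
  158→7 (wrap): 163-158+7 = 12 bp

[6,6,6,6,6,6,8,8,9,9,9,10,10,10,11,11,12,20]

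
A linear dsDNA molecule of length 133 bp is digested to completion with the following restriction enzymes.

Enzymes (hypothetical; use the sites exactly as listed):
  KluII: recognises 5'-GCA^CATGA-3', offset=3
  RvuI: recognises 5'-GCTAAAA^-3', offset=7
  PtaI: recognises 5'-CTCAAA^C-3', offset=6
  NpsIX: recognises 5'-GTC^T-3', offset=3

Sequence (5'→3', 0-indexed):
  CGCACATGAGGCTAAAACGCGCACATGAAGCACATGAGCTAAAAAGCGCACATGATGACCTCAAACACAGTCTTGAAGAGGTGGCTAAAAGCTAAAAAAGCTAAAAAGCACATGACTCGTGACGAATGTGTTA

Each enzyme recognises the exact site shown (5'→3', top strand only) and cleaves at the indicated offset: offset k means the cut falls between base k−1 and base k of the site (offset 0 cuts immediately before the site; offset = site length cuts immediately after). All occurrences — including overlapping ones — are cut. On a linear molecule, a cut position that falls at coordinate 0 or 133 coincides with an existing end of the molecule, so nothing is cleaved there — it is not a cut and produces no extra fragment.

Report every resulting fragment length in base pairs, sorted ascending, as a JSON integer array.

Site scan:
  KluII (GCACATGA, off=3): starts [1, 20, 29, 47, 107] → cuts [4, 23, 32, 50, 110]
  RvuI (GCTAAAA, off=7): starts [10, 37, 83, 90, 99] → cuts [17, 44, 90, 97, 106]
  PtaI (CTCAAAC, off=6): starts [59] → cuts [65]
  NpsIX (GTCT, off=3): starts [69] → cuts [72]

All cut coordinates (distinct, sorted): [4, 17, 23, 32, 44, 50, 65, 72, 90, 97, 106, 110]

Fragment lengths:
  [0,4): 4 bp
  [4,17): 13 bp
  [17,23): 6 bp
  [23,32): 9 bp
  [32,44): 12 bp
  [44,50): 6 bp
  [50,65): 15 bp
  [65,72): 7 bp
  [72,90): 18 bp
  [90,97): 7 bp
  [97,106): 9 bp
  [106,110): 4 bp
  [110,133): 23 bp

[4,4,6,6,7,7,9,9,12,13,15,18,23]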